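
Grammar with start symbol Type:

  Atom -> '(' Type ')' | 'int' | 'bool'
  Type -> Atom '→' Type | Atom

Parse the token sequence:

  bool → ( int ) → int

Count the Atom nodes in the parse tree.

4

[Type [Atom bool] → [Type [Atom ( [Type [Atom int]] )] → [Type [Atom int]]]]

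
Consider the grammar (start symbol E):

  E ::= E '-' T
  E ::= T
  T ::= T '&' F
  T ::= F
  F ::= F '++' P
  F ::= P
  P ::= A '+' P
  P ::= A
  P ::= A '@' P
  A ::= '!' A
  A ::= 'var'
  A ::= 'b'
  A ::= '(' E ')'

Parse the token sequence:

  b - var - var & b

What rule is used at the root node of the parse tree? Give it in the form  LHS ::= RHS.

[E [E [E [T [F [P [A b]]]]] - [T [F [P [A var]]]]] - [T [T [F [P [A var]]]] & [F [P [A b]]]]]

E ::= E '-' T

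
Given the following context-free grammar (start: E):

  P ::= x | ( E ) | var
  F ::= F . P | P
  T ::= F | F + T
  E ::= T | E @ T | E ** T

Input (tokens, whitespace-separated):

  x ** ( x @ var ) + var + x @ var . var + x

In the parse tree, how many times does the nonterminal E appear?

[E [E [E [T [F [P x]]]] ** [T [F [P ( [E [E [T [F [P x]]]] @ [T [F [P var]]]] )]] + [T [F [P var]] + [T [F [P x]]]]]] @ [T [F [F [P var]] . [P var]] + [T [F [P x]]]]]

5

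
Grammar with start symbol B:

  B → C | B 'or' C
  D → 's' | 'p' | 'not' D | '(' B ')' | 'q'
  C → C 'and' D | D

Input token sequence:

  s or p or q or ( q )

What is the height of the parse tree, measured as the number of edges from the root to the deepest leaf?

[B [B [B [B [C [D s]]] or [C [D p]]] or [C [D q]]] or [C [D ( [B [C [D q]]] )]]]

6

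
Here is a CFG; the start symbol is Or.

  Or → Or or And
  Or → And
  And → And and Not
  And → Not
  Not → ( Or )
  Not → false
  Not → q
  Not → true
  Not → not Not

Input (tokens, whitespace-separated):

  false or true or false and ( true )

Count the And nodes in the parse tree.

[Or [Or [Or [And [Not false]]] or [And [Not true]]] or [And [And [Not false]] and [Not ( [Or [And [Not true]]] )]]]

5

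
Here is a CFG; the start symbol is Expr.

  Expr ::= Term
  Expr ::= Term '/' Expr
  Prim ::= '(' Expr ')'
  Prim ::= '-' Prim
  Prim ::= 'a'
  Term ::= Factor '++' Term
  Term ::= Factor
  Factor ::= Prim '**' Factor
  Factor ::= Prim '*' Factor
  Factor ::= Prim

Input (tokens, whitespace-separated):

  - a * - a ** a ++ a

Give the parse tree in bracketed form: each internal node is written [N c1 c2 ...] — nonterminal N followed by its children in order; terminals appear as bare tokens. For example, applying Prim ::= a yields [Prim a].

[Expr [Term [Factor [Prim - [Prim a]] * [Factor [Prim - [Prim a]] ** [Factor [Prim a]]]] ++ [Term [Factor [Prim a]]]]]

Expr
Term
Factor ++ Term
Prim * Factor ++ Term
- Prim * Factor ++ Term
- a * Factor ++ Term
- a * Prim ** Factor ++ Term
- a * - Prim ** Factor ++ Term
- a * - a ** Factor ++ Term
- a * - a ** Prim ++ Term
- a * - a ** a ++ Term
- a * - a ** a ++ Factor
- a * - a ** a ++ Prim
- a * - a ** a ++ a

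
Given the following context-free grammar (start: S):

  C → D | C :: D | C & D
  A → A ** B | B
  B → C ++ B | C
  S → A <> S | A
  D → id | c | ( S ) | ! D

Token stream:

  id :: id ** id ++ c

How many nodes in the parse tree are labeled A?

2

[S [A [A [B [C [C [D id]] :: [D id]]]] ** [B [C [D id]] ++ [B [C [D c]]]]]]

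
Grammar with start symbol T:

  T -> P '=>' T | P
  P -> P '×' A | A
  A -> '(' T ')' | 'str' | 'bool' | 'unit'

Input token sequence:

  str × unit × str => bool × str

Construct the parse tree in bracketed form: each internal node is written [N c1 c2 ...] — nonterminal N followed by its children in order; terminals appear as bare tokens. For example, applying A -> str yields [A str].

[T [P [P [P [A str]] × [A unit]] × [A str]] => [T [P [P [A bool]] × [A str]]]]

T
P => T
P × A => T
P × A × A => T
A × A × A => T
str × A × A => T
str × unit × A => T
str × unit × str => T
str × unit × str => P
str × unit × str => P × A
str × unit × str => A × A
str × unit × str => bool × A
str × unit × str => bool × str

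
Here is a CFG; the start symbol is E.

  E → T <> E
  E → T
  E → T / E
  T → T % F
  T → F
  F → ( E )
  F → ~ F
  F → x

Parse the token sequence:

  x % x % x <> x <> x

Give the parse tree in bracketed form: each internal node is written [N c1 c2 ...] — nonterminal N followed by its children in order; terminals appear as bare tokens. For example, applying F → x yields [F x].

E
T <> E
T % F <> E
T % F % F <> E
F % F % F <> E
x % F % F <> E
x % x % F <> E
x % x % x <> E
x % x % x <> T <> E
x % x % x <> F <> E
x % x % x <> x <> E
x % x % x <> x <> T
x % x % x <> x <> F
x % x % x <> x <> x

[E [T [T [T [F x]] % [F x]] % [F x]] <> [E [T [F x]] <> [E [T [F x]]]]]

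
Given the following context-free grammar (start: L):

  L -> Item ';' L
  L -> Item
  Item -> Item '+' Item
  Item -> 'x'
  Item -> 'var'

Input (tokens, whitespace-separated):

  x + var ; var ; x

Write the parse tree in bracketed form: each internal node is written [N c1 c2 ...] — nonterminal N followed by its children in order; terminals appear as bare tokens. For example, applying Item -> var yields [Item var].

[L [Item [Item x] + [Item var]] ; [L [Item var] ; [L [Item x]]]]

L
Item ; L
Item + Item ; L
x + Item ; L
x + var ; L
x + var ; Item ; L
x + var ; var ; L
x + var ; var ; Item
x + var ; var ; x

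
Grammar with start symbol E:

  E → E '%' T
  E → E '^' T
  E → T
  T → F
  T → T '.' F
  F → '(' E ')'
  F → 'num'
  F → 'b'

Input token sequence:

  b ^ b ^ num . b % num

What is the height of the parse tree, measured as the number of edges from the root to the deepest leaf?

6

[E [E [E [E [T [F b]]] ^ [T [F b]]] ^ [T [T [F num]] . [F b]]] % [T [F num]]]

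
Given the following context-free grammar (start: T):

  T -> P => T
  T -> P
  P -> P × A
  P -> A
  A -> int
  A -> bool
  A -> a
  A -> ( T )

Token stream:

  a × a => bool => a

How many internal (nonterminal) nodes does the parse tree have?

11

[T [P [P [A a]] × [A a]] => [T [P [A bool]] => [T [P [A a]]]]]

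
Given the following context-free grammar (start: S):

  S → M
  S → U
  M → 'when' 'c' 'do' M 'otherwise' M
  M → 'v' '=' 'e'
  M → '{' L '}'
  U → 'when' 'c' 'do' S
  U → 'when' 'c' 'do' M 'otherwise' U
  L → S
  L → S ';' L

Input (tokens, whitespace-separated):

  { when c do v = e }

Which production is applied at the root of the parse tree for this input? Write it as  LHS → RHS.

[S [M { [L [S [U when c do [S [M v = e]]]]] }]]

S → M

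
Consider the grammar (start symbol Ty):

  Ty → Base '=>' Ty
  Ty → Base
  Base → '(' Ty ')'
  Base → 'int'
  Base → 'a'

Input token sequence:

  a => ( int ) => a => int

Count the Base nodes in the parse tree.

[Ty [Base a] => [Ty [Base ( [Ty [Base int]] )] => [Ty [Base a] => [Ty [Base int]]]]]

5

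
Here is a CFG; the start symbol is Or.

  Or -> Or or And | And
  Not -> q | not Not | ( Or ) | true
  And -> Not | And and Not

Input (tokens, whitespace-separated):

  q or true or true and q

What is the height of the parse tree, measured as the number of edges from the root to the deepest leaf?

[Or [Or [Or [And [Not q]]] or [And [Not true]]] or [And [And [Not true]] and [Not q]]]

5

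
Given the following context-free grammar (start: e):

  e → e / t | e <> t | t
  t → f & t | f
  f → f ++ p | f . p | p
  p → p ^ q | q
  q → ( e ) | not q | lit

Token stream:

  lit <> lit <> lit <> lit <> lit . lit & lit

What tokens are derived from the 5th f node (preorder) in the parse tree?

lit . lit

[e [e [e [e [e [t [f [p [q lit]]]]] <> [t [f [p [q lit]]]]] <> [t [f [p [q lit]]]]] <> [t [f [p [q lit]]]]] <> [t [f [f [p [q lit]]] . [p [q lit]]] & [t [f [p [q lit]]]]]]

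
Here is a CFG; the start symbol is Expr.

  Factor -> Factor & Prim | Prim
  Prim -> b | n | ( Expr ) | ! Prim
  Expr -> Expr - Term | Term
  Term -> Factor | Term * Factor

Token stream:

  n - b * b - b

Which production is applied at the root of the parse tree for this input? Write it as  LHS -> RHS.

Expr -> Expr - Term

[Expr [Expr [Expr [Term [Factor [Prim n]]]] - [Term [Term [Factor [Prim b]]] * [Factor [Prim b]]]] - [Term [Factor [Prim b]]]]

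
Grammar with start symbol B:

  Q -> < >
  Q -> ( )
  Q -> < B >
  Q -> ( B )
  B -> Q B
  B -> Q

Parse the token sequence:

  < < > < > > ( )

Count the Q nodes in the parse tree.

[B [Q < [B [Q < >] [B [Q < >]]] >] [B [Q ( )]]]

4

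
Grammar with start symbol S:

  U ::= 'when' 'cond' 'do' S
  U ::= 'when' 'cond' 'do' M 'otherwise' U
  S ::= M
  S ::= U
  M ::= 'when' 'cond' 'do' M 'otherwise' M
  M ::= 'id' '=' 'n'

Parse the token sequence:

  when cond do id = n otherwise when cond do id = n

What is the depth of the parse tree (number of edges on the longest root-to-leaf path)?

5

[S [U when cond do [M id = n] otherwise [U when cond do [S [M id = n]]]]]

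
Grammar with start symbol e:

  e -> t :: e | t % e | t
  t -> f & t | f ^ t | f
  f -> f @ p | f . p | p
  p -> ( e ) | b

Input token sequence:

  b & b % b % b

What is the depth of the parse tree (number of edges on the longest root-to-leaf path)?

[e [t [f [p b]] & [t [f [p b]]]] % [e [t [f [p b]]] % [e [t [f [p b]]]]]]

6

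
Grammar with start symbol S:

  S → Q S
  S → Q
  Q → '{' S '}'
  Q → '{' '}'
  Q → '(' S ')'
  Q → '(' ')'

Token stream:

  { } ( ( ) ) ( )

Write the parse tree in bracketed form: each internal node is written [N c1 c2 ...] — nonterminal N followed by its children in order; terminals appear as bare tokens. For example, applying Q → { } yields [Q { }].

S
Q S
{ } S
{ } Q S
{ } ( S ) S
{ } ( Q ) S
{ } ( ( ) ) S
{ } ( ( ) ) Q
{ } ( ( ) ) ( )

[S [Q { }] [S [Q ( [S [Q ( )]] )] [S [Q ( )]]]]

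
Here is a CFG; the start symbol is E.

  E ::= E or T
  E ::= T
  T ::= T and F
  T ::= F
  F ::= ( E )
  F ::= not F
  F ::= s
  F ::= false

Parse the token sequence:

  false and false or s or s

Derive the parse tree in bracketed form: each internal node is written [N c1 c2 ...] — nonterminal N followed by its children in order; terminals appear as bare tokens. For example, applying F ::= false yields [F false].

E
E or T
E or T or T
T or T or T
T and F or T or T
F and F or T or T
false and F or T or T
false and false or T or T
false and false or F or T
false and false or s or T
false and false or s or F
false and false or s or s

[E [E [E [T [T [F false]] and [F false]]] or [T [F s]]] or [T [F s]]]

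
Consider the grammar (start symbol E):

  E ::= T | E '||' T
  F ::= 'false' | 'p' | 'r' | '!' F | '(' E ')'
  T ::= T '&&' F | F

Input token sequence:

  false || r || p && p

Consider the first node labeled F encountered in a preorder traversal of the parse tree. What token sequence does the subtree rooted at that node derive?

[E [E [E [T [F false]]] || [T [F r]]] || [T [T [F p]] && [F p]]]

false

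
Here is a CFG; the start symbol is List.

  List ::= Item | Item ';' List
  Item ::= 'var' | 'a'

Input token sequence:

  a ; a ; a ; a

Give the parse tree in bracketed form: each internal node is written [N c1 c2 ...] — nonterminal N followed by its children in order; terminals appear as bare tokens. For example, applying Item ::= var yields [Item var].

List
Item ; List
a ; List
a ; Item ; List
a ; a ; List
a ; a ; Item ; List
a ; a ; a ; List
a ; a ; a ; Item
a ; a ; a ; a

[List [Item a] ; [List [Item a] ; [List [Item a] ; [List [Item a]]]]]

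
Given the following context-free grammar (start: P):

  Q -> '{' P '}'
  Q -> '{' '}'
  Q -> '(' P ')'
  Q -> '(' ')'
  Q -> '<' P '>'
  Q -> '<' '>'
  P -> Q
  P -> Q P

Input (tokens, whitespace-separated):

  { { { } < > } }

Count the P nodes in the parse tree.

[P [Q { [P [Q { [P [Q { }] [P [Q < >]]] }]] }]]

4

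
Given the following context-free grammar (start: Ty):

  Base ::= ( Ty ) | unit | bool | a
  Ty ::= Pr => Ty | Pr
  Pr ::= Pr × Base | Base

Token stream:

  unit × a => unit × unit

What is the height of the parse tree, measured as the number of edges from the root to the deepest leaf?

[Ty [Pr [Pr [Base unit]] × [Base a]] => [Ty [Pr [Pr [Base unit]] × [Base unit]]]]

5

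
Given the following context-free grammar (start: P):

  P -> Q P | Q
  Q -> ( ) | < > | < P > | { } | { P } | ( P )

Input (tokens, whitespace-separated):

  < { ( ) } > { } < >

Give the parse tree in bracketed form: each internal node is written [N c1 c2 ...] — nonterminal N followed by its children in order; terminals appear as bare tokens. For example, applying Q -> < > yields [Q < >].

P
Q P
< P > P
< Q > P
< { P } > P
< { Q } > P
< { ( ) } > P
< { ( ) } > Q P
< { ( ) } > { } P
< { ( ) } > { } Q
< { ( ) } > { } < >

[P [Q < [P [Q { [P [Q ( )]] }]] >] [P [Q { }] [P [Q < >]]]]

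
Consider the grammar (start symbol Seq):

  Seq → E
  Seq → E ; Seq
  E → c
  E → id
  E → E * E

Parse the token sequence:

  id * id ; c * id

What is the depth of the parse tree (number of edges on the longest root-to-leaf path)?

[Seq [E [E id] * [E id]] ; [Seq [E [E c] * [E id]]]]

4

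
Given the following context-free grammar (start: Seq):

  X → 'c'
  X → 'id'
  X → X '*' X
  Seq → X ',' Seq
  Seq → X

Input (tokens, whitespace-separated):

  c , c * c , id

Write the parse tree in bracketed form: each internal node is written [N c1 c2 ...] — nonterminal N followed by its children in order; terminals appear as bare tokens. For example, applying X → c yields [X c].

Seq
X , Seq
c , Seq
c , X , Seq
c , X * X , Seq
c , c * X , Seq
c , c * c , Seq
c , c * c , X
c , c * c , id

[Seq [X c] , [Seq [X [X c] * [X c]] , [Seq [X id]]]]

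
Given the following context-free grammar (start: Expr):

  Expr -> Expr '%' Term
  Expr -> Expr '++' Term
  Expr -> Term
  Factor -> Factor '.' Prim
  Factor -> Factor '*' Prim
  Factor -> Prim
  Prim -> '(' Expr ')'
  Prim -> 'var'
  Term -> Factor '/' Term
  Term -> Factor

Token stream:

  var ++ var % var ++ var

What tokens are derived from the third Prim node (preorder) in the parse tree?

[Expr [Expr [Expr [Expr [Term [Factor [Prim var]]]] ++ [Term [Factor [Prim var]]]] % [Term [Factor [Prim var]]]] ++ [Term [Factor [Prim var]]]]

var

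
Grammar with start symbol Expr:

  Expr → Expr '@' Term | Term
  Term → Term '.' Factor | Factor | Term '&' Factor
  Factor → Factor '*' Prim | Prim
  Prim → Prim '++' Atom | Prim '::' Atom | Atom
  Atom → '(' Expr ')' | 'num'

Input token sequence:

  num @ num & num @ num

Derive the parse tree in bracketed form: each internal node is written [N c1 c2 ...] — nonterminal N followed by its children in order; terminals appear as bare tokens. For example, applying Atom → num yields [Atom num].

Expr
Expr @ Term
Expr @ Term @ Term
Term @ Term @ Term
Factor @ Term @ Term
Prim @ Term @ Term
Atom @ Term @ Term
num @ Term @ Term
num @ Term & Factor @ Term
num @ Factor & Factor @ Term
num @ Prim & Factor @ Term
num @ Atom & Factor @ Term
num @ num & Factor @ Term
num @ num & Prim @ Term
num @ num & Atom @ Term
num @ num & num @ Term
num @ num & num @ Factor
num @ num & num @ Prim
num @ num & num @ Atom
num @ num & num @ num

[Expr [Expr [Expr [Term [Factor [Prim [Atom num]]]]] @ [Term [Term [Factor [Prim [Atom num]]]] & [Factor [Prim [Atom num]]]]] @ [Term [Factor [Prim [Atom num]]]]]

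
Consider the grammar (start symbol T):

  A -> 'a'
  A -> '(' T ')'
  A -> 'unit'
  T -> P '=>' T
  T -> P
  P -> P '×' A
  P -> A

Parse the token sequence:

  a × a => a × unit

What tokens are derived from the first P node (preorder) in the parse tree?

[T [P [P [A a]] × [A a]] => [T [P [P [A a]] × [A unit]]]]

a × a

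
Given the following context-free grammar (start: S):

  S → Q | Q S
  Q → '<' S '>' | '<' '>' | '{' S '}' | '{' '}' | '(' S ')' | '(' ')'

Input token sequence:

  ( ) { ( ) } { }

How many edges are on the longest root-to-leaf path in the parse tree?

5

[S [Q ( )] [S [Q { [S [Q ( )]] }] [S [Q { }]]]]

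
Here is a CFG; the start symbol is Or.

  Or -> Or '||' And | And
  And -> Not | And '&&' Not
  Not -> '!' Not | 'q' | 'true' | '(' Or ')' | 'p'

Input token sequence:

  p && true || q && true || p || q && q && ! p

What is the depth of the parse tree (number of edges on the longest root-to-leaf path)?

[Or [Or [Or [Or [And [And [Not p]] && [Not true]]] || [And [And [Not q]] && [Not true]]] || [And [Not p]]] || [And [And [And [Not q]] && [Not q]] && [Not ! [Not p]]]]

7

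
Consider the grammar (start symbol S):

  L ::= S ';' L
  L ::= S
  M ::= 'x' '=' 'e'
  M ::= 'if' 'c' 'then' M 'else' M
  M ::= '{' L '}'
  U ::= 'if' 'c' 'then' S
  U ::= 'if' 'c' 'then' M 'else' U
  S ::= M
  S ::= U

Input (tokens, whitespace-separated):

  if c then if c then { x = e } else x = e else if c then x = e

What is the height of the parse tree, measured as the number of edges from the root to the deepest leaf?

7

[S [U if c then [M if c then [M { [L [S [M x = e]]] }] else [M x = e]] else [U if c then [S [M x = e]]]]]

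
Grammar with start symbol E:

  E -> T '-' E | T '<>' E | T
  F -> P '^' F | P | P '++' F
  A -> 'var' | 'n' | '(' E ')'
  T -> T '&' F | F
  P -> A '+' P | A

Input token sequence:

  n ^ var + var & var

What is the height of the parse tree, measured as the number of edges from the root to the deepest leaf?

[E [T [T [F [P [A n]] ^ [F [P [A var] + [P [A var]]]]]] & [F [P [A var]]]]]

8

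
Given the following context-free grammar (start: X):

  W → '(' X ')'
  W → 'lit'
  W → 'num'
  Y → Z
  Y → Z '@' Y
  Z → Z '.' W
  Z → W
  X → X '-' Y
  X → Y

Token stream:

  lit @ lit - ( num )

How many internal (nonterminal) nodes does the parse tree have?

[X [X [Y [Z [W lit]] @ [Y [Z [W lit]]]]] - [Y [Z [W ( [X [Y [Z [W num]]]] )]]]]

15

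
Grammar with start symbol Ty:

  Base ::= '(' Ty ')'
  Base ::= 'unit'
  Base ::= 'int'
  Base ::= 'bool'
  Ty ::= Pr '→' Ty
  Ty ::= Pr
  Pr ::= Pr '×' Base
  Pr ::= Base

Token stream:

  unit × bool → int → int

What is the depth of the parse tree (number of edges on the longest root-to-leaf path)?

[Ty [Pr [Pr [Base unit]] × [Base bool]] → [Ty [Pr [Base int]] → [Ty [Pr [Base int]]]]]

5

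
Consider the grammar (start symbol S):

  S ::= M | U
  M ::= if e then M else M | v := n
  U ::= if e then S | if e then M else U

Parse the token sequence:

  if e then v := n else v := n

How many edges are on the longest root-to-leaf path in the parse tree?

[S [M if e then [M v := n] else [M v := n]]]

3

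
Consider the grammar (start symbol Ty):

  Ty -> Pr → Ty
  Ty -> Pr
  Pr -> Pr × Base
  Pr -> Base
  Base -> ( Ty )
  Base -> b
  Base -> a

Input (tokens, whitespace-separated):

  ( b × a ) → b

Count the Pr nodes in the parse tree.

[Ty [Pr [Base ( [Ty [Pr [Pr [Base b]] × [Base a]]] )]] → [Ty [Pr [Base b]]]]

4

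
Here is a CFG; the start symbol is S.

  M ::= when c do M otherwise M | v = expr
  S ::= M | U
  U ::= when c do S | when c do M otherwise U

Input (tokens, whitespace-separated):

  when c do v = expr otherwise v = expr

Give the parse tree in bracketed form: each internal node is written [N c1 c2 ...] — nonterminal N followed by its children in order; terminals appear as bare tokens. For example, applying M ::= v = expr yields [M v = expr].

[S [M when c do [M v = expr] otherwise [M v = expr]]]

S
M
when c do M otherwise M
when c do v = expr otherwise M
when c do v = expr otherwise v = expr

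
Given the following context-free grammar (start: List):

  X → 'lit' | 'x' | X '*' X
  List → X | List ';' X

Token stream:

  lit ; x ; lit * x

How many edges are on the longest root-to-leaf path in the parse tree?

4

[List [List [List [X lit]] ; [X x]] ; [X [X lit] * [X x]]]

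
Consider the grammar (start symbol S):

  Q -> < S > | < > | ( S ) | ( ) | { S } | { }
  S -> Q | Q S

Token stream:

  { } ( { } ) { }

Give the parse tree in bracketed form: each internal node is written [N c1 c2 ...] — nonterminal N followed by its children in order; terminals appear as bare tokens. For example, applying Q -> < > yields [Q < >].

[S [Q { }] [S [Q ( [S [Q { }]] )] [S [Q { }]]]]

S
Q S
{ } S
{ } Q S
{ } ( S ) S
{ } ( Q ) S
{ } ( { } ) S
{ } ( { } ) Q
{ } ( { } ) { }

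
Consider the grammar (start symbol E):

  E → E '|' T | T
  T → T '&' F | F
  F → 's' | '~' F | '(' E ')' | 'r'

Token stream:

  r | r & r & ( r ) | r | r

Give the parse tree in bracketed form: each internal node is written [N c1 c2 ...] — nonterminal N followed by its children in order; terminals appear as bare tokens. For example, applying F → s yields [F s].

E
E | T
E | T | T
E | T | T | T
T | T | T | T
F | T | T | T
r | T | T | T
r | T & F | T | T
r | T & F & F | T | T
r | F & F & F | T | T
r | r & F & F | T | T
r | r & r & F | T | T
r | r & r & ( E ) | T | T
r | r & r & ( T ) | T | T
r | r & r & ( F ) | T | T
r | r & r & ( r ) | T | T
r | r & r & ( r ) | F | T
r | r & r & ( r ) | r | T
r | r & r & ( r ) | r | F
r | r & r & ( r ) | r | r

[E [E [E [E [T [F r]]] | [T [T [T [F r]] & [F r]] & [F ( [E [T [F r]]] )]]] | [T [F r]]] | [T [F r]]]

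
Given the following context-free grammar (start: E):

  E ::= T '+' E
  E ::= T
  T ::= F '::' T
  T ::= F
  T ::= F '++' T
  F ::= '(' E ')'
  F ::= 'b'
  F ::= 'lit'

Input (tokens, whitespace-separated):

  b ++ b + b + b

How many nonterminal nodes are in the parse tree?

11

[E [T [F b] ++ [T [F b]]] + [E [T [F b]] + [E [T [F b]]]]]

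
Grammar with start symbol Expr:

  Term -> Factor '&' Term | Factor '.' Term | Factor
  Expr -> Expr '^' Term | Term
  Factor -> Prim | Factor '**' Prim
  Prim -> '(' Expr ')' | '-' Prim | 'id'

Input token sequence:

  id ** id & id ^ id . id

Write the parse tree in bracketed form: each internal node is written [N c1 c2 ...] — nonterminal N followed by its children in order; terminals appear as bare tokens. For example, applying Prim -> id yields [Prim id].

[Expr [Expr [Term [Factor [Factor [Prim id]] ** [Prim id]] & [Term [Factor [Prim id]]]]] ^ [Term [Factor [Prim id]] . [Term [Factor [Prim id]]]]]

Expr
Expr ^ Term
Term ^ Term
Factor & Term ^ Term
Factor ** Prim & Term ^ Term
Prim ** Prim & Term ^ Term
id ** Prim & Term ^ Term
id ** id & Term ^ Term
id ** id & Factor ^ Term
id ** id & Prim ^ Term
id ** id & id ^ Term
id ** id & id ^ Factor . Term
id ** id & id ^ Prim . Term
id ** id & id ^ id . Term
id ** id & id ^ id . Factor
id ** id & id ^ id . Prim
id ** id & id ^ id . id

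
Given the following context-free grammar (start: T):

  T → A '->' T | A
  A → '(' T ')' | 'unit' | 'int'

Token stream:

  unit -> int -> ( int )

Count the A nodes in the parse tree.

[T [A unit] -> [T [A int] -> [T [A ( [T [A int]] )]]]]

4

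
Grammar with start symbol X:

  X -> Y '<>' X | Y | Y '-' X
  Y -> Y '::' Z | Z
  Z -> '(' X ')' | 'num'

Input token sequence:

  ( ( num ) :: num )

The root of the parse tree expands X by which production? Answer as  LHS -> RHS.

X -> Y

[X [Y [Z ( [X [Y [Y [Z ( [X [Y [Z num]]] )]] :: [Z num]]] )]]]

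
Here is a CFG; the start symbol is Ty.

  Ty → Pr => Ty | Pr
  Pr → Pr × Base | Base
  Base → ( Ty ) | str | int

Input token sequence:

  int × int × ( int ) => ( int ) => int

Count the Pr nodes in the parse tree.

[Ty [Pr [Pr [Pr [Base int]] × [Base int]] × [Base ( [Ty [Pr [Base int]]] )]] => [Ty [Pr [Base ( [Ty [Pr [Base int]]] )]] => [Ty [Pr [Base int]]]]]

7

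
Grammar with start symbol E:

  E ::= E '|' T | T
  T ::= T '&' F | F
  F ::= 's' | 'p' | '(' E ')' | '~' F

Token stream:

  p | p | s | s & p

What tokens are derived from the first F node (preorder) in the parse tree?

[E [E [E [E [T [F p]]] | [T [F p]]] | [T [F s]]] | [T [T [F s]] & [F p]]]

p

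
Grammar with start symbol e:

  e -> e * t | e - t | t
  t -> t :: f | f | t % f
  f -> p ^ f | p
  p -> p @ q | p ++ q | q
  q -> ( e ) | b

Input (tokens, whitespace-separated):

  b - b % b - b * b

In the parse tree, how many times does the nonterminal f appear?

[e [e [e [e [t [f [p [q b]]]]] - [t [t [f [p [q b]]]] % [f [p [q b]]]]] - [t [f [p [q b]]]]] * [t [f [p [q b]]]]]

5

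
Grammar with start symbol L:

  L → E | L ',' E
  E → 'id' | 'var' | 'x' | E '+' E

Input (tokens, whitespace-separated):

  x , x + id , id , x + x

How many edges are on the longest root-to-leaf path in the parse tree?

[L [L [L [L [E x]] , [E [E x] + [E id]]] , [E id]] , [E [E x] + [E x]]]

5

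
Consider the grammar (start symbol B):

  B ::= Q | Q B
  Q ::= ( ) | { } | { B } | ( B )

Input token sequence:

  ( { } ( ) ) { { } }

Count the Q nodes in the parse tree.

[B [Q ( [B [Q { }] [B [Q ( )]]] )] [B [Q { [B [Q { }]] }]]]

5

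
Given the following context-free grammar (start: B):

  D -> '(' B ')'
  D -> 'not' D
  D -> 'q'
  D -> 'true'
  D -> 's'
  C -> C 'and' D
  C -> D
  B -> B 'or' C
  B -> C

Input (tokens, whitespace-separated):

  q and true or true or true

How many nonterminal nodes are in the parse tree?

[B [B [B [C [C [D q]] and [D true]]] or [C [D true]]] or [C [D true]]]

11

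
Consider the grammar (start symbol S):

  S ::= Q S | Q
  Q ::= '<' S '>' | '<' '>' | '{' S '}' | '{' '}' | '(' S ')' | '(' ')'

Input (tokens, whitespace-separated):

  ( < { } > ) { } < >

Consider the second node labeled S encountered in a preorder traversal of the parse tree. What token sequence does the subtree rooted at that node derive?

[S [Q ( [S [Q < [S [Q { }]] >]] )] [S [Q { }] [S [Q < >]]]]

< { } >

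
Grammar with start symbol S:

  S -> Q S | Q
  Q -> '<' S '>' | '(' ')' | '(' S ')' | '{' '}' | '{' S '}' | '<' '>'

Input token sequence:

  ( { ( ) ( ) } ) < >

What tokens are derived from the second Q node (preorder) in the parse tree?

{ ( ) ( ) }

[S [Q ( [S [Q { [S [Q ( )] [S [Q ( )]]] }]] )] [S [Q < >]]]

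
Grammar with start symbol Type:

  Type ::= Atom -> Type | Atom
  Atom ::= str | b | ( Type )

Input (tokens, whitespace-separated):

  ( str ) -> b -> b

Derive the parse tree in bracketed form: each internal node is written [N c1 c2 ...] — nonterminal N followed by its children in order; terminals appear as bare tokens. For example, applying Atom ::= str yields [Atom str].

Type
Atom -> Type
( Type ) -> Type
( Atom ) -> Type
( str ) -> Type
( str ) -> Atom -> Type
( str ) -> b -> Type
( str ) -> b -> Atom
( str ) -> b -> b

[Type [Atom ( [Type [Atom str]] )] -> [Type [Atom b] -> [Type [Atom b]]]]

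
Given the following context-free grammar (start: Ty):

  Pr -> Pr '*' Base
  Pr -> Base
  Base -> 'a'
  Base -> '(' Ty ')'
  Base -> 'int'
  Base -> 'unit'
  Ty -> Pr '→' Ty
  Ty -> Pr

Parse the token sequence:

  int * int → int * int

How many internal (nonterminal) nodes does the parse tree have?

[Ty [Pr [Pr [Base int]] * [Base int]] → [Ty [Pr [Pr [Base int]] * [Base int]]]]

10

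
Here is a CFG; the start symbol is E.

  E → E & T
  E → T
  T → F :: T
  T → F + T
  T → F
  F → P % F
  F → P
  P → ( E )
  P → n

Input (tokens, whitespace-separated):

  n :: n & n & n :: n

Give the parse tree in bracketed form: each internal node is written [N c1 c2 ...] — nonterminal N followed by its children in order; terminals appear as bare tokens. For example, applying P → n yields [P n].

[E [E [E [T [F [P n]] :: [T [F [P n]]]]] & [T [F [P n]]]] & [T [F [P n]] :: [T [F [P n]]]]]

E
E & T
E & T & T
T & T & T
F :: T & T & T
P :: T & T & T
n :: T & T & T
n :: F & T & T
n :: P & T & T
n :: n & T & T
n :: n & F & T
n :: n & P & T
n :: n & n & T
n :: n & n & F :: T
n :: n & n & P :: T
n :: n & n & n :: T
n :: n & n & n :: F
n :: n & n & n :: P
n :: n & n & n :: n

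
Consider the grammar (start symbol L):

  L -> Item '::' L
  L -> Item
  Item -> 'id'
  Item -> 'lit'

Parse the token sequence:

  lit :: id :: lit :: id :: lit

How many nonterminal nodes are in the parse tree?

[L [Item lit] :: [L [Item id] :: [L [Item lit] :: [L [Item id] :: [L [Item lit]]]]]]

10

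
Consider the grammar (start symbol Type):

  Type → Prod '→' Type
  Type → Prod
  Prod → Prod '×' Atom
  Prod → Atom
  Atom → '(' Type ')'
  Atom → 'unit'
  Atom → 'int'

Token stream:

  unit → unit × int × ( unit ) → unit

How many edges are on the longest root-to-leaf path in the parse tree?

[Type [Prod [Atom unit]] → [Type [Prod [Prod [Prod [Atom unit]] × [Atom int]] × [Atom ( [Type [Prod [Atom unit]]] )]] → [Type [Prod [Atom unit]]]]]

7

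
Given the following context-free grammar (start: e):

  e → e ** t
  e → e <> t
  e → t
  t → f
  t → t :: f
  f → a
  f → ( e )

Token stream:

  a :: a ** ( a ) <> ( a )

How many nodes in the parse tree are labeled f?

6

[e [e [e [t [t [f a]] :: [f a]]] ** [t [f ( [e [t [f a]]] )]]] <> [t [f ( [e [t [f a]]] )]]]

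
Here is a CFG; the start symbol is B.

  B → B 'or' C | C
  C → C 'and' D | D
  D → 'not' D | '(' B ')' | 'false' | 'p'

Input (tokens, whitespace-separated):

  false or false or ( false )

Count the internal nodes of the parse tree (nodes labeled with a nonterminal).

12

[B [B [B [C [D false]]] or [C [D false]]] or [C [D ( [B [C [D false]]] )]]]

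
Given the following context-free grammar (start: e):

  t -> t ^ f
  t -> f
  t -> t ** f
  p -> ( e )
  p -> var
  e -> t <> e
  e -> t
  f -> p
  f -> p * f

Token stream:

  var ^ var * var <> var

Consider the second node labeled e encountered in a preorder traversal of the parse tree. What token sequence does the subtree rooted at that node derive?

[e [t [t [f [p var]]] ^ [f [p var] * [f [p var]]]] <> [e [t [f [p var]]]]]

var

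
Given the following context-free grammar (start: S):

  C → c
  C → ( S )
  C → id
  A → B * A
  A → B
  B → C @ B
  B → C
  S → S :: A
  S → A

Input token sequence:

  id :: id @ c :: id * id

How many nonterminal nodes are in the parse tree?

17

[S [S [S [A [B [C id]]]] :: [A [B [C id] @ [B [C c]]]]] :: [A [B [C id]] * [A [B [C id]]]]]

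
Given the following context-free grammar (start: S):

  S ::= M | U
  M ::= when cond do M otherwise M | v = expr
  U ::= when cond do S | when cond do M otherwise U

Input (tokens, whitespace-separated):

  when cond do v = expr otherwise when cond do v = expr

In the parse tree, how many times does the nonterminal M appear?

2

[S [U when cond do [M v = expr] otherwise [U when cond do [S [M v = expr]]]]]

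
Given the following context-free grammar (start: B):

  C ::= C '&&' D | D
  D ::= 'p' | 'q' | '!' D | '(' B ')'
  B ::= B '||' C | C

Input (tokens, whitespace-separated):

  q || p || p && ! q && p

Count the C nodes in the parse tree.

[B [B [B [C [D q]]] || [C [D p]]] || [C [C [C [D p]] && [D ! [D q]]] && [D p]]]

5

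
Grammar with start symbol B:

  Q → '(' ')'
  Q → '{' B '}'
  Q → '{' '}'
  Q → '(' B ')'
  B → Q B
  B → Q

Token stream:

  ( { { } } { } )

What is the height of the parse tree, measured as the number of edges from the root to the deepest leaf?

[B [Q ( [B [Q { [B [Q { }]] }] [B [Q { }]]] )]]

6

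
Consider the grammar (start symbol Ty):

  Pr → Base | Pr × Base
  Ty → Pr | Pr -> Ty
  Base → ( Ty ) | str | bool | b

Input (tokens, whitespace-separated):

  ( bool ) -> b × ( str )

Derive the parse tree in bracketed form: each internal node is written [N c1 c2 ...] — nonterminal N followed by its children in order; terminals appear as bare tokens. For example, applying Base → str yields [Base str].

[Ty [Pr [Base ( [Ty [Pr [Base bool]]] )]] -> [Ty [Pr [Pr [Base b]] × [Base ( [Ty [Pr [Base str]]] )]]]]

Ty
Pr -> Ty
Base -> Ty
( Ty ) -> Ty
( Pr ) -> Ty
( Base ) -> Ty
( bool ) -> Ty
( bool ) -> Pr
( bool ) -> Pr × Base
( bool ) -> Base × Base
( bool ) -> b × Base
( bool ) -> b × ( Ty )
( bool ) -> b × ( Pr )
( bool ) -> b × ( Base )
( bool ) -> b × ( str )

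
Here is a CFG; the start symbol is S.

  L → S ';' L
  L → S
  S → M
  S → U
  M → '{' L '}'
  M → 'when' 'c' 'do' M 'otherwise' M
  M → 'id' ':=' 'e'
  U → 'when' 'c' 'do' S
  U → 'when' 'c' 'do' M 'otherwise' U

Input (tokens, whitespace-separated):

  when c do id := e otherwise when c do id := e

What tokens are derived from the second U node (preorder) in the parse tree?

[S [U when c do [M id := e] otherwise [U when c do [S [M id := e]]]]]

when c do id := e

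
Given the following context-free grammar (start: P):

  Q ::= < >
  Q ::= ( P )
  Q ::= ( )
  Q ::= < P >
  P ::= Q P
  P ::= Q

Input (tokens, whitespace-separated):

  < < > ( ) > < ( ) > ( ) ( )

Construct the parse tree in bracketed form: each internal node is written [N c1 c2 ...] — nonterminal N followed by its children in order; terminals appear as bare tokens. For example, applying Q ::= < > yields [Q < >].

[P [Q < [P [Q < >] [P [Q ( )]]] >] [P [Q < [P [Q ( )]] >] [P [Q ( )] [P [Q ( )]]]]]

P
Q P
< P > P
< Q P > P
< < > P > P
< < > Q > P
< < > ( ) > P
< < > ( ) > Q P
< < > ( ) > < P > P
< < > ( ) > < Q > P
< < > ( ) > < ( ) > P
< < > ( ) > < ( ) > Q P
< < > ( ) > < ( ) > ( ) P
< < > ( ) > < ( ) > ( ) Q
< < > ( ) > < ( ) > ( ) ( )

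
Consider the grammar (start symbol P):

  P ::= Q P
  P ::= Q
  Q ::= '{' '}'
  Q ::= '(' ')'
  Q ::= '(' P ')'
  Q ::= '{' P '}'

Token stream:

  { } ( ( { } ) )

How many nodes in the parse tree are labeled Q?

[P [Q { }] [P [Q ( [P [Q ( [P [Q { }]] )]] )]]]

4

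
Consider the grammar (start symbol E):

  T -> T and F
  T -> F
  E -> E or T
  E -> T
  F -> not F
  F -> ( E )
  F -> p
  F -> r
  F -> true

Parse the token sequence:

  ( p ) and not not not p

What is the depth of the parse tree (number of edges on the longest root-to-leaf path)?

[E [T [T [F ( [E [T [F p]]] )]] and [F not [F not [F not [F p]]]]]]

7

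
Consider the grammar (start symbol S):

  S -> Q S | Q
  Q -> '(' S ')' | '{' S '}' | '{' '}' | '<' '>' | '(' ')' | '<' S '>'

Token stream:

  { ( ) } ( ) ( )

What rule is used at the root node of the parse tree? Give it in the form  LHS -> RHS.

[S [Q { [S [Q ( )]] }] [S [Q ( )] [S [Q ( )]]]]

S -> Q S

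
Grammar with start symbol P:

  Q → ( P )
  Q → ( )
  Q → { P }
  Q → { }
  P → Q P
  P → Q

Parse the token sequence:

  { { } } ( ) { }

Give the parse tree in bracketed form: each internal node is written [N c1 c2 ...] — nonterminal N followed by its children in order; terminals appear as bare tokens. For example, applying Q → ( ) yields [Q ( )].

P
Q P
{ P } P
{ Q } P
{ { } } P
{ { } } Q P
{ { } } ( ) P
{ { } } ( ) Q
{ { } } ( ) { }

[P [Q { [P [Q { }]] }] [P [Q ( )] [P [Q { }]]]]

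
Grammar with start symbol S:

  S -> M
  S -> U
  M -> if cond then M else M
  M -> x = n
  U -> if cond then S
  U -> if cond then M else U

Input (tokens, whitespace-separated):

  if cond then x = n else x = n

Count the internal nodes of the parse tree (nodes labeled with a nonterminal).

[S [M if cond then [M x = n] else [M x = n]]]

4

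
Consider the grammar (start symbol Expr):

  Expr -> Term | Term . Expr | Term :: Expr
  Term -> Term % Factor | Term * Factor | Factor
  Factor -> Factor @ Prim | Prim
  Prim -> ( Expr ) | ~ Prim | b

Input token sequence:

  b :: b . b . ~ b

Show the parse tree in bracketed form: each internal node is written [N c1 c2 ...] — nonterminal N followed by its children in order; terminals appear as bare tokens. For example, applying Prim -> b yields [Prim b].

Expr
Term :: Expr
Factor :: Expr
Prim :: Expr
b :: Expr
b :: Term . Expr
b :: Factor . Expr
b :: Prim . Expr
b :: b . Expr
b :: b . Term . Expr
b :: b . Factor . Expr
b :: b . Prim . Expr
b :: b . b . Expr
b :: b . b . Term
b :: b . b . Factor
b :: b . b . Prim
b :: b . b . ~ Prim
b :: b . b . ~ b

[Expr [Term [Factor [Prim b]]] :: [Expr [Term [Factor [Prim b]]] . [Expr [Term [Factor [Prim b]]] . [Expr [Term [Factor [Prim ~ [Prim b]]]]]]]]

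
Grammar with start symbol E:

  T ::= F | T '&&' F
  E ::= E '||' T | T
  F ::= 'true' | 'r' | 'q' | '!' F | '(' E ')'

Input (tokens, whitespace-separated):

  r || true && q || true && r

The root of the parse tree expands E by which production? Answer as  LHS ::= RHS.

E ::= E '||' T

[E [E [E [T [F r]]] || [T [T [F true]] && [F q]]] || [T [T [F true]] && [F r]]]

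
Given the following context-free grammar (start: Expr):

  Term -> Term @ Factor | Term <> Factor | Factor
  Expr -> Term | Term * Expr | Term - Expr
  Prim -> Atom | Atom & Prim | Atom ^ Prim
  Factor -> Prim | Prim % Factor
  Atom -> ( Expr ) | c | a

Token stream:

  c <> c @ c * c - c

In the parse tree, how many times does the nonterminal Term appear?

5

[Expr [Term [Term [Term [Factor [Prim [Atom c]]]] <> [Factor [Prim [Atom c]]]] @ [Factor [Prim [Atom c]]]] * [Expr [Term [Factor [Prim [Atom c]]]] - [Expr [Term [Factor [Prim [Atom c]]]]]]]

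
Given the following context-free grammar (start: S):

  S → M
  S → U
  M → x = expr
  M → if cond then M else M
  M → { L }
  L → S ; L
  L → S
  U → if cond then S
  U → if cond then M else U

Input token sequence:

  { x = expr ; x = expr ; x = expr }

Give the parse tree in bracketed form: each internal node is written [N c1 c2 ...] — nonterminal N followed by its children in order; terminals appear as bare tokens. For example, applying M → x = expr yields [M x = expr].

S
M
{ L }
{ S ; L }
{ M ; L }
{ x = expr ; L }
{ x = expr ; S ; L }
{ x = expr ; M ; L }
{ x = expr ; x = expr ; L }
{ x = expr ; x = expr ; S }
{ x = expr ; x = expr ; M }
{ x = expr ; x = expr ; x = expr }

[S [M { [L [S [M x = expr]] ; [L [S [M x = expr]] ; [L [S [M x = expr]]]]] }]]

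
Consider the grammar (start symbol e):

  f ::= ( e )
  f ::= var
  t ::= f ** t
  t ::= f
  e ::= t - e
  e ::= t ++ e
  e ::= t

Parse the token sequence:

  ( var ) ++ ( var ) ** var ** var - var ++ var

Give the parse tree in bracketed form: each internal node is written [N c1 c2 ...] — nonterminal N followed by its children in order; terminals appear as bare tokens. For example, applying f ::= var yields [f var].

e
t ++ e
f ++ e
( e ) ++ e
( t ) ++ e
( f ) ++ e
( var ) ++ e
( var ) ++ t - e
( var ) ++ f ** t - e
( var ) ++ ( e ) ** t - e
( var ) ++ ( t ) ** t - e
( var ) ++ ( f ) ** t - e
( var ) ++ ( var ) ** t - e
( var ) ++ ( var ) ** f ** t - e
( var ) ++ ( var ) ** var ** t - e
( var ) ++ ( var ) ** var ** f - e
( var ) ++ ( var ) ** var ** var - e
( var ) ++ ( var ) ** var ** var - t ++ e
( var ) ++ ( var ) ** var ** var - f ++ e
( var ) ++ ( var ) ** var ** var - var ++ e
( var ) ++ ( var ) ** var ** var - var ++ t
( var ) ++ ( var ) ** var ** var - var ++ f
( var ) ++ ( var ) ** var ** var - var ++ var

[e [t [f ( [e [t [f var]]] )]] ++ [e [t [f ( [e [t [f var]]] )] ** [t [f var] ** [t [f var]]]] - [e [t [f var]] ++ [e [t [f var]]]]]]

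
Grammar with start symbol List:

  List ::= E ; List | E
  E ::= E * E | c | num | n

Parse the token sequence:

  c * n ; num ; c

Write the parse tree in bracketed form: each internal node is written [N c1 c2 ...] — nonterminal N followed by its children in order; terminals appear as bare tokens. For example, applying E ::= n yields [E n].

List
E ; List
E * E ; List
c * E ; List
c * n ; List
c * n ; E ; List
c * n ; num ; List
c * n ; num ; E
c * n ; num ; c

[List [E [E c] * [E n]] ; [List [E num] ; [List [E c]]]]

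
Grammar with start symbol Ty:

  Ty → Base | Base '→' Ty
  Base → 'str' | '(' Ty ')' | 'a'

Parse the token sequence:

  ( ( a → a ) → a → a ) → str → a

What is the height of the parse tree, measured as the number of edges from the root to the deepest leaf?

[Ty [Base ( [Ty [Base ( [Ty [Base a] → [Ty [Base a]]] )] → [Ty [Base a] → [Ty [Base a]]]] )] → [Ty [Base str] → [Ty [Base a]]]]

7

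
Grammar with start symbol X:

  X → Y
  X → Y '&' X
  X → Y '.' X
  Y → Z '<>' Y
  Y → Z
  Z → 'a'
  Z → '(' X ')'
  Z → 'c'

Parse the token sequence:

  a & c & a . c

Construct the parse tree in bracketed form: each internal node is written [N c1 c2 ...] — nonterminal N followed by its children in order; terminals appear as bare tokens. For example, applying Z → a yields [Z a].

[X [Y [Z a]] & [X [Y [Z c]] & [X [Y [Z a]] . [X [Y [Z c]]]]]]

X
Y & X
Z & X
a & X
a & Y & X
a & Z & X
a & c & X
a & c & Y . X
a & c & Z . X
a & c & a . X
a & c & a . Y
a & c & a . Z
a & c & a . c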